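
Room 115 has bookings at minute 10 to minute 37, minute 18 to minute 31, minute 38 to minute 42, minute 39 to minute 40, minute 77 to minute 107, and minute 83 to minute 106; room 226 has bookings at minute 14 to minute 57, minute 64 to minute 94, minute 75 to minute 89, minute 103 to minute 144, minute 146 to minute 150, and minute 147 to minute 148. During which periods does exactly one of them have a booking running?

minute 10 to minute 14, minute 37 to minute 38, minute 42 to minute 57, minute 64 to minute 77, minute 94 to minute 103, minute 107 to minute 144, minute 146 to minute 150

A, merged: minute 10 to minute 37, minute 38 to minute 42, minute 77 to minute 107.
B, merged: minute 14 to minute 57, minute 64 to minute 94, minute 103 to minute 144, minute 146 to minute 150.
Only in the first: minute 10 to minute 14, minute 94 to minute 103.
Only in the second: minute 37 to minute 38, minute 42 to minute 57, minute 64 to minute 77, minute 107 to minute 144, minute 146 to minute 150.
Together these are the periods covered by exactly one.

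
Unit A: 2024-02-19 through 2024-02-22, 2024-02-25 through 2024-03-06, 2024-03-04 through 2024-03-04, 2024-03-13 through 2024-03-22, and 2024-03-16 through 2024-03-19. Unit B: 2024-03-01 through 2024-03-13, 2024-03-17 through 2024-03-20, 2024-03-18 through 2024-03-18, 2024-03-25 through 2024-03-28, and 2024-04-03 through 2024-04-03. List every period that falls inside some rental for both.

2024-03-01 through 2024-03-06, 2024-03-13 through 2024-03-13, 2024-03-17 through 2024-03-20

First set merges to 2024-02-19 through 2024-02-22, 2024-02-25 through 2024-03-06, 2024-03-13 through 2024-03-22.
Second set merges to 2024-03-01 through 2024-03-13, 2024-03-17 through 2024-03-20, 2024-03-25 through 2024-03-28, 2024-04-03 through 2024-04-03.
2024-02-19 through 2024-02-22 meets no B interval.
2024-02-25 through 2024-03-06 ∩ B → 2024-03-01 through 2024-03-06.
2024-03-13 through 2024-03-22 ∩ B → 2024-03-13 through 2024-03-13, 2024-03-17 through 2024-03-20.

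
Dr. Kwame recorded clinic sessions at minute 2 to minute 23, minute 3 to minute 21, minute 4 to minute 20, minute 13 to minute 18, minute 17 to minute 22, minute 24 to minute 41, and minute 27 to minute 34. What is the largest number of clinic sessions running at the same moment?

At minute 17, 5 of the intervals are simultaneously active.
No point has more.

5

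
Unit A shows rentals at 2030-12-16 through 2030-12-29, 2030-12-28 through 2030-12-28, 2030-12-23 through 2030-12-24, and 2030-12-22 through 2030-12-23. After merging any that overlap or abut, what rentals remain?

2030-12-16 through 2030-12-29

Sort by start: 2030-12-16 through 2030-12-29, 2030-12-22 through 2030-12-23, 2030-12-23 through 2030-12-24, 2030-12-28 through 2030-12-28.
2030-12-22 through 2030-12-23 overlaps/touches 2030-12-16 through 2030-12-29 → extend to 2030-12-16 through 2030-12-29.
2030-12-23 through 2030-12-24 overlaps/touches 2030-12-16 through 2030-12-29 → extend to 2030-12-16 through 2030-12-29.
2030-12-28 through 2030-12-28 overlaps/touches 2030-12-16 through 2030-12-29 → extend to 2030-12-16 through 2030-12-29.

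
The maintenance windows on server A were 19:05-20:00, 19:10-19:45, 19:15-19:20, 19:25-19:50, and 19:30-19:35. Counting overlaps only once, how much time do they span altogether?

Merged: 19:05–20:00.
Length: 55 min.

55 min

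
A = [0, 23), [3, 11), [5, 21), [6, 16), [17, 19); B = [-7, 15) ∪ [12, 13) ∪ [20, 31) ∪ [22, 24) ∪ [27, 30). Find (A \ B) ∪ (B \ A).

[-7, 0) ∪ [15, 20) ∪ [23, 31)

First set merges to [0, 23).
Second set merges to [-7, 15), [20, 31).
A but not B: [15, 20).
B but not A: [-7, 0), [23, 31).
Combining gives A △ B.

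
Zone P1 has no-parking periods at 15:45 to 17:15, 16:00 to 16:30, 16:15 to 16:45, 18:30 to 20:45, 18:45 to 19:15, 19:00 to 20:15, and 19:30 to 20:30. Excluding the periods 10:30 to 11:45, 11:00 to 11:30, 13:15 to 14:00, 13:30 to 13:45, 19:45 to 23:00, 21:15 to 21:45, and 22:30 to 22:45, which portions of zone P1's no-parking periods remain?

First set merges to 15:45–17:15, 18:30–20:45.
Second set merges to 10:30–11:45, 13:15–14:00, 19:45–23:00.
15:45–17:15: no B overlap → unchanged.
18:30–20:45 minus B → 18:30–19:45.

15:45–17:15, 18:30–19:45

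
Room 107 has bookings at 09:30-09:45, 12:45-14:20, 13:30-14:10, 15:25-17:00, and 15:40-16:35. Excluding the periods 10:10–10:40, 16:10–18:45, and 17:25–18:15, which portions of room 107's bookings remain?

First set merges to 09:30–09:45, 12:45–14:20, 15:25–17:00.
Second set merges to 10:10–10:40, 16:10–18:45.
09:30–09:45 is untouched.
12:45–14:20 is untouched.
15:25–17:00 with B removed leaves 15:25–16:10.

09:30–09:45, 12:45–14:20, 15:25–16:10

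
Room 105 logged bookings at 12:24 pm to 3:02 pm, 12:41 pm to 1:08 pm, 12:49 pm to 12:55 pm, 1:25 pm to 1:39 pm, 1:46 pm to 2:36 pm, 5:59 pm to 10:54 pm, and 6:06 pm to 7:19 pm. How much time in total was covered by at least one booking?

7 h 33 min

Merged: 12:24 pm–3:02 pm, 5:59 pm–10:54 pm.
Lengths: 2 h 38 min + 4 h 55 min = 7 h 33 min.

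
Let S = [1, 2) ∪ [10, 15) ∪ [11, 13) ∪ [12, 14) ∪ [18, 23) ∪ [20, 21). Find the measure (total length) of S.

11

Merged: [1, 2), [10, 15), [18, 23).
Lengths: 1 + 5 + 5 = 11.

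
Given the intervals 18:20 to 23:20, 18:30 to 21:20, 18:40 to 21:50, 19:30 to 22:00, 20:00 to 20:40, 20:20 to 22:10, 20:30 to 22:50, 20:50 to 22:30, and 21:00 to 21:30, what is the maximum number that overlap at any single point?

8

Walk the sorted start/end points keeping a running depth.
The depth first hits 8 at 21:00.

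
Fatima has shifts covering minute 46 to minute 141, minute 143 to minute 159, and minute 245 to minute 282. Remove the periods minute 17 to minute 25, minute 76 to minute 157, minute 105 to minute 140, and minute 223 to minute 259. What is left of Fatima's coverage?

Second set merges to minute 17 to minute 25, minute 76 to minute 157, minute 223 to minute 259.
minute 46 to minute 141 with B removed leaves minute 46 to minute 76.
minute 143 to minute 159 with B removed leaves minute 157 to minute 159.
minute 245 to minute 282 with B removed leaves minute 259 to minute 282.

minute 46 to minute 76, minute 157 to minute 159, minute 259 to minute 282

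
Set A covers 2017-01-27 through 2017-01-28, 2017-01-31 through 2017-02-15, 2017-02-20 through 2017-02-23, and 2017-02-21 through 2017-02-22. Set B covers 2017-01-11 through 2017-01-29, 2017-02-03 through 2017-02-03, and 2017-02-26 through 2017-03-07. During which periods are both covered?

2017-01-27 through 2017-01-28, 2017-02-03 through 2017-02-03

A, merged: 2017-01-27 through 2017-01-28, 2017-01-31 through 2017-02-15, 2017-02-20 through 2017-02-23.
2017-01-27 through 2017-01-28 overlaps B on 2017-01-27 through 2017-01-28.
2017-01-31 through 2017-02-15 overlaps B on 2017-02-03 through 2017-02-03.
2017-02-20 through 2017-02-23 falls entirely outside B.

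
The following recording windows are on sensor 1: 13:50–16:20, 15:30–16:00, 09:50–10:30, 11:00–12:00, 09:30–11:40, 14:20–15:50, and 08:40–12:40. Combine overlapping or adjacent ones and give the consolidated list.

08:40–12:40, 13:50–16:20

Sort by start: 08:40–12:40, 09:30–11:40, 09:50–10:30, 11:00–12:00, 13:50–16:20, 14:20–15:50, 15:30–16:00.
09:30–11:40 overlaps/touches 08:40–12:40 → extend to 08:40–12:40.
09:50–10:30 overlaps/touches 08:40–12:40 → extend to 08:40–12:40.
11:00–12:00 overlaps/touches 08:40–12:40 → extend to 08:40–12:40.
13:50–16:20 is disjoint → start new block.
14:20–15:50 overlaps/touches 13:50–16:20 → extend to 13:50–16:20.
15:30–16:00 overlaps/touches 13:50–16:20 → extend to 13:50–16:20.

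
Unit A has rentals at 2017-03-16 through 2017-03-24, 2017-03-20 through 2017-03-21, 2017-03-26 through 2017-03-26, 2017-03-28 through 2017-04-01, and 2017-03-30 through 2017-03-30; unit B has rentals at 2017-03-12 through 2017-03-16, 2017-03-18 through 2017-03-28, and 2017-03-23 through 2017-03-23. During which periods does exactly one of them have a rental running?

2017-03-12 through 2017-03-15, 2017-03-17 through 2017-03-17, 2017-03-25 through 2017-03-25, 2017-03-27 through 2017-03-27, 2017-03-29 through 2017-04-01

Merge the first list: 2017-03-16 through 2017-03-24, 2017-03-26 through 2017-03-26, 2017-03-28 through 2017-04-01.
Merge the second list: 2017-03-12 through 2017-03-16, 2017-03-18 through 2017-03-28.
A but not B: 2017-03-17 through 2017-03-17, 2017-03-29 through 2017-04-01.
B but not A: 2017-03-12 through 2017-03-15, 2017-03-25 through 2017-03-25, 2017-03-27 through 2017-03-27.
Combining gives A △ B.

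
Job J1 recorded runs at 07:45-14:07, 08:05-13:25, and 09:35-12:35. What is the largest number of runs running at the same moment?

Sweep endpoints in order; track running count of active intervals.
Peak of 3 reached at 09:35.

3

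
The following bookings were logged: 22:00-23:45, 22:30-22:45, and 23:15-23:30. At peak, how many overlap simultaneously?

2

Walk the sorted start/end points keeping a running depth.
The depth first hits 2 at 22:30.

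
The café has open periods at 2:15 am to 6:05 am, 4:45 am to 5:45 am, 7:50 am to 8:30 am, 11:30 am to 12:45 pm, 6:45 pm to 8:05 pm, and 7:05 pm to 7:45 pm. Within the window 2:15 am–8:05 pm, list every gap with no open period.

6:05 am–7:50 am, 8:30 am–11:30 am, 12:45 pm–6:45 pm

Covered (merged): 2:15 am–6:05 am, 7:50 am–8:30 am, 11:30 am–12:45 pm, 6:45 pm–8:05 pm.
Complement within 2:15 am–8:05 pm: 6:05 am–7:50 am, 8:30 am–11:30 am, 12:45 pm–6:45 pm.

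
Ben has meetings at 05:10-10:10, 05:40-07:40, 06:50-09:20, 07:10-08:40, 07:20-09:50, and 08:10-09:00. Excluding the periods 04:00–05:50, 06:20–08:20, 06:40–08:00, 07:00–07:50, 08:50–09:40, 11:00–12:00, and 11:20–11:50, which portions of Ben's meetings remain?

05:50–06:20, 08:20–08:50, 09:40–10:10

First set merges to 05:10–10:10.
Second set merges to 04:00–05:50, 06:20–08:20, 08:50–09:40, 11:00–12:00.
05:10–10:10 minus B → 05:50–06:20, 08:20–08:50, 09:40–10:10.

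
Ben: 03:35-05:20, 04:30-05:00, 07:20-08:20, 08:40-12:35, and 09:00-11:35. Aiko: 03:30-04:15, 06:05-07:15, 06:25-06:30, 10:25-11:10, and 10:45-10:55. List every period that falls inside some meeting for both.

First set merges to 03:35–05:20, 07:20–08:20, 08:40–12:35.
Second set merges to 03:30–04:15, 06:05–07:15, 10:25–11:10.
03:35–05:20 overlaps B on 03:35–04:15.
07:20–08:20 falls entirely outside B.
08:40–12:35 overlaps B on 10:25–11:10.

03:35–04:15, 10:25–11:10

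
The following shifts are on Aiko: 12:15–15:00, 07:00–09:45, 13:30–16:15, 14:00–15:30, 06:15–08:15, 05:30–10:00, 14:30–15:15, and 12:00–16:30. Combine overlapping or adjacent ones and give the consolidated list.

Sort by start: 05:30–10:00, 06:15–08:15, 07:00–09:45, 12:00–16:30, 12:15–15:00, 13:30–16:15, 14:00–15:30, 14:30–15:15.
06:15–08:15 overlaps/touches 05:30–10:00 → extend to 05:30–10:00.
07:00–09:45 overlaps/touches 05:30–10:00 → extend to 05:30–10:00.
12:00–16:30 is disjoint → start new block.
12:15–15:00 overlaps/touches 12:00–16:30 → extend to 12:00–16:30.
13:30–16:15 overlaps/touches 12:00–16:30 → extend to 12:00–16:30.
14:00–15:30 overlaps/touches 12:00–16:30 → extend to 12:00–16:30.
14:30–15:15 overlaps/touches 12:00–16:30 → extend to 12:00–16:30.

05:30–10:00, 12:00–16:30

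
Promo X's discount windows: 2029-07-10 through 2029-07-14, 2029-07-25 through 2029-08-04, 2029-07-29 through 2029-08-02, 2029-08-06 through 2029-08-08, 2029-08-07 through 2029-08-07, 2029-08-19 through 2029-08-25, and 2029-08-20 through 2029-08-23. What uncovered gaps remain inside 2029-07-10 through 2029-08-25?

2029-07-15 through 2029-07-24, 2029-08-05 through 2029-08-05, 2029-08-09 through 2029-08-18

After merging, the occupied span is 2029-07-10 through 2029-07-14, 2029-07-25 through 2029-08-04, 2029-08-06 through 2029-08-08, 2029-08-19 through 2029-08-25.
Uncovered inside 2029-07-10 through 2029-08-25: 2029-07-15 through 2029-07-24, 2029-08-05 through 2029-08-05, 2029-08-09 through 2029-08-18.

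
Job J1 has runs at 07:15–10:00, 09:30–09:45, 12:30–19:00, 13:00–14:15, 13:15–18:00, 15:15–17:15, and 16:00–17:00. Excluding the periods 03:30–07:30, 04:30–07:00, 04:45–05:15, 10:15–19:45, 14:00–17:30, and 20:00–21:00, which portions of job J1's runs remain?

07:30–10:00

A, merged: 07:15–10:00, 12:30–19:00.
B, merged: 03:30–07:30, 10:15–19:45, 20:00–21:00.
07:15–10:00 \ B = 07:30–10:00.
12:30–19:00: entirely removed.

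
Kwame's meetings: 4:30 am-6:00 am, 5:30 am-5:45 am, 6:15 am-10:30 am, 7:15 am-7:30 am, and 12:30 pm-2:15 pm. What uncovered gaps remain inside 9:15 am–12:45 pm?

10:30 am-12:30 pm

The merged coverage is 4:30 am-6:00 am, 6:15 am-10:30 am, 12:30 pm-2:15 pm.
Uncovered inside 9:15 am-12:45 pm: 10:30 am-12:30 pm.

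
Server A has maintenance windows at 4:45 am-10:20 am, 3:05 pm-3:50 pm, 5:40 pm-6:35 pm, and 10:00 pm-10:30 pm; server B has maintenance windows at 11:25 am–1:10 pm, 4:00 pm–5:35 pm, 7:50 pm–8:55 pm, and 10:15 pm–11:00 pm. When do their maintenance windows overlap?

10:15 pm–10:30 pm

4:45 am–10:20 am falls entirely outside B.
3:05 pm–3:50 pm falls entirely outside B.
5:40 pm–6:35 pm falls entirely outside B.
10:00 pm–10:30 pm overlaps B on 10:15 pm–10:30 pm.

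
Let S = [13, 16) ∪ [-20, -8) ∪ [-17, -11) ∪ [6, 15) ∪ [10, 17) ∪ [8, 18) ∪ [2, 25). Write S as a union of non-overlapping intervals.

Sort by start: [-20, -8), [-17, -11), [2, 25), [6, 15), [8, 18), [10, 17), [13, 16).
[-17, -11) overlaps/touches [-20, -8) → extend to [-20, -8).
[2, 25) is disjoint → start new block.
[6, 15) overlaps/touches [2, 25) → extend to [2, 25).
[8, 18) overlaps/touches [2, 25) → extend to [2, 25).
[10, 17) overlaps/touches [2, 25) → extend to [2, 25).
[13, 16) overlaps/touches [2, 25) → extend to [2, 25).

[-20, -8) ∪ [2, 25)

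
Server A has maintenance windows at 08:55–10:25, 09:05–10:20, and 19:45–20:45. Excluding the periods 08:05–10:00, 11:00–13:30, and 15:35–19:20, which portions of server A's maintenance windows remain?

First set merges to 08:55–10:25, 19:45–20:45.
08:55–10:25 minus B → 10:00–10:25.
19:45–20:45: no B overlap → unchanged.

10:00–10:25, 19:45–20:45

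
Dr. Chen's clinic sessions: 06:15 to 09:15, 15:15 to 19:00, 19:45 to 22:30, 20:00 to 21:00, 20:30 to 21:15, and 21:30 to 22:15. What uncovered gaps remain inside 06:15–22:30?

09:15–15:15, 19:00–19:45

The merged coverage is 06:15–09:15, 15:15–19:00, 19:45–22:30.
Complement within 06:15–22:30: 09:15–15:15, 19:00–19:45.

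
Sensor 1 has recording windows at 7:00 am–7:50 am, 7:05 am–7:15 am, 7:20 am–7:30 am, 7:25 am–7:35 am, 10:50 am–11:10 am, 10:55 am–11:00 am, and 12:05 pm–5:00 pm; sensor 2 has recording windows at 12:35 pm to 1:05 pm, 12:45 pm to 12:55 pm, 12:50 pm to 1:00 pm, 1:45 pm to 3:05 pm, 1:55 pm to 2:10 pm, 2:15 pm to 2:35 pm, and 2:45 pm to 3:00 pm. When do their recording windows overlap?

First set merges to 7:00 am–7:50 am, 10:50 am–11:10 am, 12:05 pm–5:00 pm.
Second set merges to 12:35 pm–1:05 pm, 1:45 pm–3:05 pm.
7:00 am–7:50 am: no overlap with the second set.
10:50 am–11:10 am: no overlap with the second set.
12:05 pm–5:00 pm meets the second set on 12:35 pm–1:05 pm, 1:45 pm–3:05 pm.

12:35 pm–1:05 pm, 1:45 pm–3:05 pm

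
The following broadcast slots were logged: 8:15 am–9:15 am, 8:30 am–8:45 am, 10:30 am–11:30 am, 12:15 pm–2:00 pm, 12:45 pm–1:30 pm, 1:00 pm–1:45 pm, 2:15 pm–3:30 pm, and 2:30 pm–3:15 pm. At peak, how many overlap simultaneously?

3

Sweep endpoints in order; track running count of active intervals.
Peak of 3 reached at 1:00 pm.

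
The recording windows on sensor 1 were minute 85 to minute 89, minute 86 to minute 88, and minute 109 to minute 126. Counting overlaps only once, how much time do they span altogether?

21 minutes

Merged: minute 85 to minute 89, minute 109 to minute 126.
Lengths: 4 minutes + 17 minutes = 21 minutes.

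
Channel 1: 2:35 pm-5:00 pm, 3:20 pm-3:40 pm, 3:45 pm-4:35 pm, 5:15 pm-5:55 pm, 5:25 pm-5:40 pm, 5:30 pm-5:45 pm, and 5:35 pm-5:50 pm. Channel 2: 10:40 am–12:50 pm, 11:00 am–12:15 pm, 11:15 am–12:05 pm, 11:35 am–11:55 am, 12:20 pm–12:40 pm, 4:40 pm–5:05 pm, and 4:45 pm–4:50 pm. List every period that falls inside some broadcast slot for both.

4:40 pm-5:00 pm

A, merged: 2:35 pm-5:00 pm, 5:15 pm-5:55 pm.
B, merged: 10:40 am-12:50 pm, 4:40 pm-5:05 pm.
2:35 pm-5:00 pm ∩ B → 4:40 pm-5:00 pm.
5:15 pm-5:55 pm meets no B interval.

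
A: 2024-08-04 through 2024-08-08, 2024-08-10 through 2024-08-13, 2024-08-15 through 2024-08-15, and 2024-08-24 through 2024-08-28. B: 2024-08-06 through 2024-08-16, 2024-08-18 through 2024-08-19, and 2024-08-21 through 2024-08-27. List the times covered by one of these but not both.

A but not B: 2024-08-04 through 2024-08-05, 2024-08-28 through 2024-08-28.
B but not A: 2024-08-09 through 2024-08-09, 2024-08-14 through 2024-08-14, 2024-08-16 through 2024-08-16, 2024-08-18 through 2024-08-19, 2024-08-21 through 2024-08-23.
Combining gives A △ B.

2024-08-04 through 2024-08-05, 2024-08-09 through 2024-08-09, 2024-08-14 through 2024-08-14, 2024-08-16 through 2024-08-16, 2024-08-18 through 2024-08-19, 2024-08-21 through 2024-08-23, 2024-08-28 through 2024-08-28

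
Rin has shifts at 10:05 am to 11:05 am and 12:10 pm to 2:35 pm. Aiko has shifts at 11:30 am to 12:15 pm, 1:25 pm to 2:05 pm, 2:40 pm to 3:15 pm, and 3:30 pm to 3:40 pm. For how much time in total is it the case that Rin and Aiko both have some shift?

45 min

A ∩ B = 12:10 pm-12:15 pm, 1:25 pm-2:05 pm.
Total: 5 min + 40 min = 45 min.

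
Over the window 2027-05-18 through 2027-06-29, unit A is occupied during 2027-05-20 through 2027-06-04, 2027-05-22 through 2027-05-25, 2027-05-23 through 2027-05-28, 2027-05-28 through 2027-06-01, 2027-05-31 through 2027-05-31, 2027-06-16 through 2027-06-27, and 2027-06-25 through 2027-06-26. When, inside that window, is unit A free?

2027-05-18 through 2027-05-19, 2027-06-05 through 2027-06-15, 2027-06-28 through 2027-06-29

The merged coverage is 2027-05-20 through 2027-06-04, 2027-06-16 through 2027-06-27.
Gaps within 2027-05-18 through 2027-06-29: 2027-05-18 through 2027-05-19, 2027-06-05 through 2027-06-15, 2027-06-28 through 2027-06-29.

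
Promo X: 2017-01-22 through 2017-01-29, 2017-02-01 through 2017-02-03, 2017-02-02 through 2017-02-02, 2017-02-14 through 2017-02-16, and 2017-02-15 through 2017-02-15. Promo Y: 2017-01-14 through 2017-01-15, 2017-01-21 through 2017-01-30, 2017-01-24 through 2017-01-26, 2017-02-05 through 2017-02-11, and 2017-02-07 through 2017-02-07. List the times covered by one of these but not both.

First set merges to 2017-01-22 through 2017-01-29, 2017-02-01 through 2017-02-03, 2017-02-14 through 2017-02-16.
Second set merges to 2017-01-14 through 2017-01-15, 2017-01-21 through 2017-01-30, 2017-02-05 through 2017-02-11.
A \ B = 2017-02-01 through 2017-02-03, 2017-02-14 through 2017-02-16.
B \ A = 2017-01-14 through 2017-01-15, 2017-01-21 through 2017-01-21, 2017-01-30 through 2017-01-30, 2017-02-05 through 2017-02-11.
Union of the two gives the symmetric difference.

2017-01-14 through 2017-01-15, 2017-01-21 through 2017-01-21, 2017-01-30 through 2017-01-30, 2017-02-01 through 2017-02-03, 2017-02-05 through 2017-02-11, 2017-02-14 through 2017-02-16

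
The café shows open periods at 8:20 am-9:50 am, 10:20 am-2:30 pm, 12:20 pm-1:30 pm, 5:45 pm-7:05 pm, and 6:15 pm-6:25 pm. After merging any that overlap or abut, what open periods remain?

8:20 am-9:50 am, 10:20 am-2:30 pm, 5:45 pm-7:05 pm

10:20 am-2:30 pm is disjoint → start new block.
12:20 pm-1:30 pm overlaps/touches 10:20 am-2:30 pm → extend to 10:20 am-2:30 pm.
5:45 pm-7:05 pm is disjoint → start new block.
6:15 pm-6:25 pm overlaps/touches 5:45 pm-7:05 pm → extend to 5:45 pm-7:05 pm.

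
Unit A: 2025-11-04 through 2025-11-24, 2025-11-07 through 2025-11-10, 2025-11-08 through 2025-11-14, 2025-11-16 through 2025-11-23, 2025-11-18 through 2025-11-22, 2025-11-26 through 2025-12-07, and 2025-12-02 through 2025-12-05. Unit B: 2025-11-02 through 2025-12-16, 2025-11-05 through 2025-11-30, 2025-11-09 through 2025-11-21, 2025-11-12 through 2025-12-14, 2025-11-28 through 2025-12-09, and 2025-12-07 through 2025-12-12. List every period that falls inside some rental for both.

First set merges to 2025-11-04 through 2025-11-24, 2025-11-26 through 2025-12-07.
Second set merges to 2025-11-02 through 2025-12-16.
2025-11-04 through 2025-11-24 meets the second set on 2025-11-04 through 2025-11-24.
2025-11-26 through 2025-12-07 meets the second set on 2025-11-26 through 2025-12-07.

2025-11-04 through 2025-11-24, 2025-11-26 through 2025-12-07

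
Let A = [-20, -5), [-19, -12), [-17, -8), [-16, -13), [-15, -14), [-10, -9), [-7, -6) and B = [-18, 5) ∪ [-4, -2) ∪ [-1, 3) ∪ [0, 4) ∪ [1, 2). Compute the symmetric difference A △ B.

First set merges to [-20, -5).
Second set merges to [-18, 5).
A \ B = [-20, -18).
B \ A = [-5, 5).
Union of the two gives the symmetric difference.

[-20, -18) ∪ [-5, 5)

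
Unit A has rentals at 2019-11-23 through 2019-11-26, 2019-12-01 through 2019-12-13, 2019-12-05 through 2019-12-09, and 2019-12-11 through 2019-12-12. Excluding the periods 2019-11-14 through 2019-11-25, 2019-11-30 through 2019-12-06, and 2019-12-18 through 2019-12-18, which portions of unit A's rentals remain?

2019-11-26 through 2019-11-26, 2019-12-07 through 2019-12-13

A, merged: 2019-11-23 through 2019-11-26, 2019-12-01 through 2019-12-13.
2019-11-23 through 2019-11-26 with B removed leaves 2019-11-26 through 2019-11-26.
2019-12-01 through 2019-12-13 with B removed leaves 2019-12-07 through 2019-12-13.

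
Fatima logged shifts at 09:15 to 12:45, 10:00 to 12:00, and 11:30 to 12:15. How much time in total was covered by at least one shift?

3 h 30 min

Merged: 09:15-12:45.
Length: 3 h 30 min.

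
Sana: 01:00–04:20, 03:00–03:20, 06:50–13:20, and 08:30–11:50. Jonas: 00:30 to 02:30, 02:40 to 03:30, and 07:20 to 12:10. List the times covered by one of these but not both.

00:30–01:00, 02:30–02:40, 03:30–04:20, 06:50–07:20, 12:10–13:20

First set merges to 01:00–04:20, 06:50–13:20.
A but not B: 02:30–02:40, 03:30–04:20, 06:50–07:20, 12:10–13:20.
B but not A: 00:30–01:00.
Combining gives A △ B.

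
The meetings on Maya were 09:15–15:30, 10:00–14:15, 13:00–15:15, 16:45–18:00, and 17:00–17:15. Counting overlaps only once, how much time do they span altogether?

Merged: 09:15–15:30, 16:45–18:00.
Lengths: 6 h 15 min + 1 h 15 min = 7 h 30 min.

7 h 30 min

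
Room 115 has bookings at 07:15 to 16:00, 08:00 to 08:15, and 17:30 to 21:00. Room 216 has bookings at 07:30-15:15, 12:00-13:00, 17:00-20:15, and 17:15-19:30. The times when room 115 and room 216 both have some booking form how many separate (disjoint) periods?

Merge the first list: 07:15-16:00, 17:30-21:00.
Merge the second list: 07:30-15:15, 17:00-20:15.
A ∩ B = 07:30-15:15, 17:30-20:15.
That is 2 disjoint pieces.

2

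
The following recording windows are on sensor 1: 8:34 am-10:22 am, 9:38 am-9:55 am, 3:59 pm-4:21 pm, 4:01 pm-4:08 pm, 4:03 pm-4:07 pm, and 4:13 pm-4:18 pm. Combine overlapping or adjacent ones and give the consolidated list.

9:38 am–9:55 am overlaps/touches 8:34 am–10:22 am → extend to 8:34 am–10:22 am.
3:59 pm–4:21 pm is disjoint → start new block.
4:01 pm–4:08 pm overlaps/touches 3:59 pm–4:21 pm → extend to 3:59 pm–4:21 pm.
4:03 pm–4:07 pm overlaps/touches 3:59 pm–4:21 pm → extend to 3:59 pm–4:21 pm.
4:13 pm–4:18 pm overlaps/touches 3:59 pm–4:21 pm → extend to 3:59 pm–4:21 pm.

8:34 am–10:22 am, 3:59 pm–4:21 pm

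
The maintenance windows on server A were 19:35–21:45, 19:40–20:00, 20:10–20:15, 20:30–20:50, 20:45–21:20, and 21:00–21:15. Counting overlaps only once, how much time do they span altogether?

2 h 10 min

Merged: 19:35–21:45.
Length: 2 h 10 min.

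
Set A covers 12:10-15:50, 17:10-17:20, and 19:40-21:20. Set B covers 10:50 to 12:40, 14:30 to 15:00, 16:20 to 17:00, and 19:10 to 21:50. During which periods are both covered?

12:10–12:40, 14:30–15:00, 19:40–21:20

12:10–15:50 overlaps B on 12:10–12:40, 14:30–15:00.
17:10–17:20 falls entirely outside B.
19:40–21:20 overlaps B on 19:40–21:20.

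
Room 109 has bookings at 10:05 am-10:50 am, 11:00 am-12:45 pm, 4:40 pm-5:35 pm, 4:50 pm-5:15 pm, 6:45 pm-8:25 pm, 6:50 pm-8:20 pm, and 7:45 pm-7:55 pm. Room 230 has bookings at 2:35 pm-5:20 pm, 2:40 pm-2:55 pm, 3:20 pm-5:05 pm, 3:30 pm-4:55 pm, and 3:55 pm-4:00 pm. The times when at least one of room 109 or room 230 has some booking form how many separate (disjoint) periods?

A, merged: 10:05 am–10:50 am, 11:00 am–12:45 pm, 4:40 pm–5:35 pm, 6:45 pm–8:25 pm.
B, merged: 2:35 pm–5:20 pm.
A ∪ B = 10:05 am–10:50 am, 11:00 am–12:45 pm, 2:35 pm–5:35 pm, 6:45 pm–8:25 pm.
That is 4 disjoint pieces.

4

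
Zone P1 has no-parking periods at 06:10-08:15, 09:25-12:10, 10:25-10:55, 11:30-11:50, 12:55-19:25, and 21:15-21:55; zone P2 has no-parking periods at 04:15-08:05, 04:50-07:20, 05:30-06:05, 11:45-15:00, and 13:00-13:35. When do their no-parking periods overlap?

06:10–08:05, 11:45–12:10, 12:55–15:00

Merge the first list: 06:10–08:15, 09:25–12:10, 12:55–19:25, 21:15–21:55.
Merge the second list: 04:15–08:05, 11:45–15:00.
06:10–08:15 meets the second set on 06:10–08:05.
09:25–12:10 meets the second set on 11:45–12:10.
12:55–19:25 meets the second set on 12:55–15:00.
21:15–21:55: no overlap with the second set.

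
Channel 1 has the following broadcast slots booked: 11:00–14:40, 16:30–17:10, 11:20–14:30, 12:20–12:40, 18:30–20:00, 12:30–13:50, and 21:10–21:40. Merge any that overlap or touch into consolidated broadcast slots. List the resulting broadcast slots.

11:00–14:40, 16:30–17:10, 18:30–20:00, 21:10–21:40

Sort by start: 11:00–14:40, 11:20–14:30, 12:20–12:40, 12:30–13:50, 16:30–17:10, 18:30–20:00, 21:10–21:40.
11:20–14:30 overlaps/touches 11:00–14:40 → extend to 11:00–14:40.
12:20–12:40 overlaps/touches 11:00–14:40 → extend to 11:00–14:40.
12:30–13:50 overlaps/touches 11:00–14:40 → extend to 11:00–14:40.
16:30–17:10 is disjoint → start new block.
18:30–20:00 is disjoint → start new block.
21:10–21:40 is disjoint → start new block.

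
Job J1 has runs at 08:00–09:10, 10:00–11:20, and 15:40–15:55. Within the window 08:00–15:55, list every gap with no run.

The merged coverage is 08:00-09:10, 10:00-11:20, 15:40-15:55.
Complement within 08:00-15:55: 09:10-10:00, 11:20-15:40.

09:10-10:00, 11:20-15:40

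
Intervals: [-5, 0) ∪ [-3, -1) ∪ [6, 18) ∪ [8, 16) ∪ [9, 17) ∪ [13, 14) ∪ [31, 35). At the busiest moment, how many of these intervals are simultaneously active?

4

Walk the sorted start/end points keeping a running depth.
The depth first hits 4 at 13.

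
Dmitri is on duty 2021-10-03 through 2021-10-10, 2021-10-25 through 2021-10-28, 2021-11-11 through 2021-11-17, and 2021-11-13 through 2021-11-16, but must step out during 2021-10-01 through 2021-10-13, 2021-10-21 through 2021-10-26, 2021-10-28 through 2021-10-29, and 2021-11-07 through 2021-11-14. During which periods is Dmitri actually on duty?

First set merges to 2021-10-03 through 2021-10-10, 2021-10-25 through 2021-10-28, 2021-11-11 through 2021-11-17.
2021-10-03 through 2021-10-10: fully covered by B → removed.
2021-10-25 through 2021-10-28 minus B → 2021-10-27 through 2021-10-27.
2021-11-11 through 2021-11-17 minus B → 2021-11-15 through 2021-11-17.

2021-10-27 through 2021-10-27, 2021-11-15 through 2021-11-17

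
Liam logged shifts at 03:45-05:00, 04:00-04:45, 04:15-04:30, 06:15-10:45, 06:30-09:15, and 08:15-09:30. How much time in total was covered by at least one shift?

Merged: 03:45-05:00, 06:15-10:45.
Lengths: 1 h 15 min + 4 h 30 min = 5 h 45 min.

5 h 45 min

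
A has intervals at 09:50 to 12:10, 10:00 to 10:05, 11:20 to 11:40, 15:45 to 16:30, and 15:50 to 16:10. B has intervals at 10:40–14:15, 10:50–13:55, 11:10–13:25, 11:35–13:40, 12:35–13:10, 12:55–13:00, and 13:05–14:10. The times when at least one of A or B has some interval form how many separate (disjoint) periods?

2

A, merged: 09:50–12:10, 15:45–16:30.
B, merged: 10:40–14:15.
A ∪ B = 09:50–14:15, 15:45–16:30.
That is 2 disjoint pieces.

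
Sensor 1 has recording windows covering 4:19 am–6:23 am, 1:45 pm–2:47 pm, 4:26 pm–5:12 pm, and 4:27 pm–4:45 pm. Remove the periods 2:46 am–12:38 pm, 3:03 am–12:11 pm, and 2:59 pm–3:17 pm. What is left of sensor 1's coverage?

1:45 pm–2:47 pm, 4:26 pm–5:12 pm

First set merges to 4:19 am–6:23 am, 1:45 pm–2:47 pm, 4:26 pm–5:12 pm.
Second set merges to 2:46 am–12:38 pm, 2:59 pm–3:17 pm.
4:19 am–6:23 am: fully covered by B → removed.
1:45 pm–2:47 pm: no B overlap → unchanged.
4:26 pm–5:12 pm: no B overlap → unchanged.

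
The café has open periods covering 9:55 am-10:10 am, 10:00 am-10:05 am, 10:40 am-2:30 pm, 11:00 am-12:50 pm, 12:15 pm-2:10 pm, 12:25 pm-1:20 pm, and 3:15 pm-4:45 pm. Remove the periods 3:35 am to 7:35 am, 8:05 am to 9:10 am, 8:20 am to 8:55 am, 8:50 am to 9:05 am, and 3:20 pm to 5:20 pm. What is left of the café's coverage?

9:55 am-10:10 am, 10:40 am-2:30 pm, 3:15 pm-3:20 pm

A, merged: 9:55 am-10:10 am, 10:40 am-2:30 pm, 3:15 pm-4:45 pm.
B, merged: 3:35 am-7:35 am, 8:05 am-9:10 am, 3:20 pm-5:20 pm.
9:55 am-10:10 am: no B overlap → unchanged.
10:40 am-2:30 pm: no B overlap → unchanged.
3:15 pm-4:45 pm minus B → 3:15 pm-3:20 pm.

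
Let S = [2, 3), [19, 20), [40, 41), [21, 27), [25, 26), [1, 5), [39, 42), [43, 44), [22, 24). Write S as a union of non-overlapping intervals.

[1, 5) ∪ [19, 20) ∪ [21, 27) ∪ [39, 42) ∪ [43, 44)

Sort by start: [1, 5), [2, 3), [19, 20), [21, 27), [22, 24), [25, 26), [39, 42), [40, 41), [43, 44).
[2, 3) overlaps/touches [1, 5) → extend to [1, 5).
[19, 20) is disjoint → start new block.
[21, 27) is disjoint → start new block.
[22, 24) overlaps/touches [21, 27) → extend to [21, 27).
[25, 26) overlaps/touches [21, 27) → extend to [21, 27).
[39, 42) is disjoint → start new block.
[40, 41) overlaps/touches [39, 42) → extend to [39, 42).
[43, 44) is disjoint → start new block.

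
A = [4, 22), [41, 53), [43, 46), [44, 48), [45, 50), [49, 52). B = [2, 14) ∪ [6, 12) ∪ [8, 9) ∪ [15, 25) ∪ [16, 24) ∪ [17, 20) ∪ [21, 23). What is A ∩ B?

[4, 14) ∪ [15, 22)

First set merges to [4, 22), [41, 53).
Second set merges to [2, 14), [15, 25).
[4, 22) meets the second set on [4, 14), [15, 22).
[41, 53): no overlap with the second set.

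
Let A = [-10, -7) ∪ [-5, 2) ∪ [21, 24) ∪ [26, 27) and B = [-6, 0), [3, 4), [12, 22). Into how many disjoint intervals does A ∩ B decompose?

A ∩ B = [-5, 0), [21, 22).
That is 2 disjoint pieces.

2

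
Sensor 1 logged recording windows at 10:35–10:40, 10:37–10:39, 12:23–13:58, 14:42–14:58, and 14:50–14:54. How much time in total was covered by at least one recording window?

Merged: 10:35–10:40, 12:23–13:58, 14:42–14:58.
Lengths: 5 min + 1 h 35 min + 16 min = 1 h 56 min.

1 h 56 min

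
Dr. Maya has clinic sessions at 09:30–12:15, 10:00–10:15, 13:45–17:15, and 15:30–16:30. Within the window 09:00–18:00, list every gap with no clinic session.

09:00–09:30, 12:15–13:45, 17:15–18:00

The merged coverage is 09:30–12:15, 13:45–17:15.
Gaps within 09:00–18:00: 09:00–09:30, 12:15–13:45, 17:15–18:00.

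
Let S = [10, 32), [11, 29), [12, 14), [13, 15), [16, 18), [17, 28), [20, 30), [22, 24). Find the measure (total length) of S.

22

Merged: [10, 32).
Length: 22.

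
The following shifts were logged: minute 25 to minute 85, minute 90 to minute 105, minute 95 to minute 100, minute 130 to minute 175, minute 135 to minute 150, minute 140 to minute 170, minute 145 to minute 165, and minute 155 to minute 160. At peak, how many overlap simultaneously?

Walk the sorted start/end points keeping a running depth.
The depth first hits 4 at minute 145.

4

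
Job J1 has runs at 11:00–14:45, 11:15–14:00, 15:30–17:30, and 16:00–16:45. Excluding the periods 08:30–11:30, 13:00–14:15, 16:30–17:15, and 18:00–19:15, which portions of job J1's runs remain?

First set merges to 11:00–14:45, 15:30–17:30.
11:00–14:45 with B removed leaves 11:30–13:00, 14:15–14:45.
15:30–17:30 with B removed leaves 15:30–16:30, 17:15–17:30.

11:30–13:00, 14:15–14:45, 15:30–16:30, 17:15–17:30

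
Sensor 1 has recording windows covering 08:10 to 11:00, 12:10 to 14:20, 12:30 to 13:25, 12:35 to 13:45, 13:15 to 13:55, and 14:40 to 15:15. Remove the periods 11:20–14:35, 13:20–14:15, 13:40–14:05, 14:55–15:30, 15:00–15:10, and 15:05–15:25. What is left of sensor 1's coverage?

A, merged: 08:10-11:00, 12:10-14:20, 14:40-15:15.
B, merged: 11:20-14:35, 14:55-15:30.
08:10-11:00: no B overlap → unchanged.
12:10-14:20: fully covered by B → removed.
14:40-15:15 minus B → 14:40-14:55.

08:10-11:00, 14:40-14:55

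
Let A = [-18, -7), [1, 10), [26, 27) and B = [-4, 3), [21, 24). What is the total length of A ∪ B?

29

A ∪ B = [-18, -7), [-4, 10), [21, 24), [26, 27).
Total: 11 + 14 + 3 + 1 = 29.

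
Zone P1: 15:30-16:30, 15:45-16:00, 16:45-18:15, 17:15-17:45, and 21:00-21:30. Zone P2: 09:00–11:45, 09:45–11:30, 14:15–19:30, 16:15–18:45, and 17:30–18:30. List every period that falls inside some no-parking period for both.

15:30-16:30, 16:45-18:15

First set merges to 15:30-16:30, 16:45-18:15, 21:00-21:30.
Second set merges to 09:00-11:45, 14:15-19:30.
15:30-16:30 meets the second set on 15:30-16:30.
16:45-18:15 meets the second set on 16:45-18:15.
21:00-21:30: no overlap with the second set.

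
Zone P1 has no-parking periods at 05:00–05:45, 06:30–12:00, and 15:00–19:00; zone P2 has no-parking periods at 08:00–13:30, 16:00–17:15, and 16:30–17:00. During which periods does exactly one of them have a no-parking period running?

05:00–05:45, 06:30–08:00, 12:00–13:30, 15:00–16:00, 17:15–19:00

B, merged: 08:00–13:30, 16:00–17:15.
A \ B = 05:00–05:45, 06:30–08:00, 15:00–16:00, 17:15–19:00.
B \ A = 12:00–13:30.
Union of the two gives the symmetric difference.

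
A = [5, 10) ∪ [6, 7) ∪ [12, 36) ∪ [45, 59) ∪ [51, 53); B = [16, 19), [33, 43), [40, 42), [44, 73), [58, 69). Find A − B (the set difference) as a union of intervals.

First set merges to [5, 10), [12, 36), [45, 59).
Second set merges to [16, 19), [33, 43), [44, 73).
[5, 10) is untouched.
[12, 36) with B removed leaves [12, 16), [19, 33).
[45, 59) lies entirely inside B → drops out.

[5, 10) ∪ [12, 16) ∪ [19, 33)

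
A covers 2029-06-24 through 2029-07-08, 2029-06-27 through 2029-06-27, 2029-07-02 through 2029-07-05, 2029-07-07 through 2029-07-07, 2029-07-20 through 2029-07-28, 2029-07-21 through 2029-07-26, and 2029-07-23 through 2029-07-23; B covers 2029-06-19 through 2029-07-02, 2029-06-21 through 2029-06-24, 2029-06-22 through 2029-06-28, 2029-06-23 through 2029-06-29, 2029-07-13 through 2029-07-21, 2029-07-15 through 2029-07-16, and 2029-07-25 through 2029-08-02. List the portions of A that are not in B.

2029-07-03 through 2029-07-08, 2029-07-22 through 2029-07-24

First set merges to 2029-06-24 through 2029-07-08, 2029-07-20 through 2029-07-28.
Second set merges to 2029-06-19 through 2029-07-02, 2029-07-13 through 2029-07-21, 2029-07-25 through 2029-08-02.
2029-06-24 through 2029-07-08 with B removed leaves 2029-07-03 through 2029-07-08.
2029-07-20 through 2029-07-28 with B removed leaves 2029-07-22 through 2029-07-24.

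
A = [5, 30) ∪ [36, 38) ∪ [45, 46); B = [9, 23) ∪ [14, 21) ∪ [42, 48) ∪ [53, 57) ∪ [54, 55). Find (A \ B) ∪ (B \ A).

[5, 9) ∪ [23, 30) ∪ [36, 38) ∪ [42, 45) ∪ [46, 48) ∪ [53, 57)

Second set merges to [9, 23), [42, 48), [53, 57).
Only in the first: [5, 9), [23, 30), [36, 38).
Only in the second: [42, 45), [46, 48), [53, 57).
Together these are the periods covered by exactly one.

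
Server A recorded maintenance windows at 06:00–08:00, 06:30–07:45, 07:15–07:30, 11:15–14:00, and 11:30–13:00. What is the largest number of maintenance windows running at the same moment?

3

Sweep endpoints in order; track running count of active intervals.
Peak of 3 reached at 07:15.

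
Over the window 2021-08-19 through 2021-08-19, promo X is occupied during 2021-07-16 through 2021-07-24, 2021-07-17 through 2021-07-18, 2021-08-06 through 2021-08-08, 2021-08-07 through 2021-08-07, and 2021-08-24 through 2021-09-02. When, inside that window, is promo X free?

2021-08-19 through 2021-08-19

The merged coverage is 2021-07-16 through 2021-07-24, 2021-08-06 through 2021-08-08, 2021-08-24 through 2021-09-02.
Gaps within 2021-08-19 through 2021-08-19: 2021-08-19 through 2021-08-19.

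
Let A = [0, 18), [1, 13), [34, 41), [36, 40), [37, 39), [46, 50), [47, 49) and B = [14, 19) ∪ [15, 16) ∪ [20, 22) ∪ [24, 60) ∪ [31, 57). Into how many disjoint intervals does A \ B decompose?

A, merged: [0, 18), [34, 41), [46, 50).
B, merged: [14, 19), [20, 22), [24, 60).
A \ B = [0, 14).
That is 1 disjoint piece.

1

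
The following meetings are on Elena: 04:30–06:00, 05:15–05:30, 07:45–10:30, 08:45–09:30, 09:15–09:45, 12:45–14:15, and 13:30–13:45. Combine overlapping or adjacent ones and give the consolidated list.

05:15–05:30 overlaps/touches 04:30–06:00 → extend to 04:30–06:00.
07:45–10:30 is disjoint → start new block.
08:45–09:30 overlaps/touches 07:45–10:30 → extend to 07:45–10:30.
09:15–09:45 overlaps/touches 07:45–10:30 → extend to 07:45–10:30.
12:45–14:15 is disjoint → start new block.
13:30–13:45 overlaps/touches 12:45–14:15 → extend to 12:45–14:15.

04:30–06:00, 07:45–10:30, 12:45–14:15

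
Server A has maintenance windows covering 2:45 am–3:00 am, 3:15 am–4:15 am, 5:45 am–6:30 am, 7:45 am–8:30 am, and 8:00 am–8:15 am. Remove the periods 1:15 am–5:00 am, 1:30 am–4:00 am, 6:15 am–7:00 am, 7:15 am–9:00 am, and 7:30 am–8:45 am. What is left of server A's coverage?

First set merges to 2:45 am–3:00 am, 3:15 am–4:15 am, 5:45 am–6:30 am, 7:45 am–8:30 am.
Second set merges to 1:15 am–5:00 am, 6:15 am–7:00 am, 7:15 am–9:00 am.
2:45 am–3:00 am: fully covered by B → removed.
3:15 am–4:15 am: fully covered by B → removed.
5:45 am–6:30 am minus B → 5:45 am–6:15 am.
7:45 am–8:30 am: fully covered by B → removed.

5:45 am–6:15 am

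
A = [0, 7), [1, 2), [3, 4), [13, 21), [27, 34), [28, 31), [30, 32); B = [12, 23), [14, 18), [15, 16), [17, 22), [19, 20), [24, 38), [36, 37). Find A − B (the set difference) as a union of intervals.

A, merged: [0, 7), [13, 21), [27, 34).
B, merged: [12, 23), [24, 38).
[0, 7) is untouched.
[13, 21) lies entirely inside B → drops out.
[27, 34) lies entirely inside B → drops out.

[0, 7)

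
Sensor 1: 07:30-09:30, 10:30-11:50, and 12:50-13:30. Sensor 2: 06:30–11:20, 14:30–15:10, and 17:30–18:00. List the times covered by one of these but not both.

06:30-07:30, 09:30-10:30, 11:20-11:50, 12:50-13:30, 14:30-15:10, 17:30-18:00

Only in the first: 11:20-11:50, 12:50-13:30.
Only in the second: 06:30-07:30, 09:30-10:30, 14:30-15:10, 17:30-18:00.
Together these are the periods covered by exactly one.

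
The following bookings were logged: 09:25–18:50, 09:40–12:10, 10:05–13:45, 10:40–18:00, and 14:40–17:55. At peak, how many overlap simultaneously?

4

Walk the sorted start/end points keeping a running depth.
The depth first hits 4 at 10:40.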